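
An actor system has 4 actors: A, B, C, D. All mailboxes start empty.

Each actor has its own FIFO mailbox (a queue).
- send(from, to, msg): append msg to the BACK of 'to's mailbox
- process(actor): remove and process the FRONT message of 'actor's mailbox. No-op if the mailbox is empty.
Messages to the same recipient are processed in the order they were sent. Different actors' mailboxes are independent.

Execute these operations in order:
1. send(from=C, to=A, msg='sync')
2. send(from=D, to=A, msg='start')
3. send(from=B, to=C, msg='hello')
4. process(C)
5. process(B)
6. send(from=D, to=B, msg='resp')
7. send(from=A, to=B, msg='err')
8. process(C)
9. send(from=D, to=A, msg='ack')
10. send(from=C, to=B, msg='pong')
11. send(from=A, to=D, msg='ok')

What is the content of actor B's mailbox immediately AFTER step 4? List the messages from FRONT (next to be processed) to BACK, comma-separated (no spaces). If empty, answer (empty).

After 1 (send(from=C, to=A, msg='sync')): A:[sync] B:[] C:[] D:[]
After 2 (send(from=D, to=A, msg='start')): A:[sync,start] B:[] C:[] D:[]
After 3 (send(from=B, to=C, msg='hello')): A:[sync,start] B:[] C:[hello] D:[]
After 4 (process(C)): A:[sync,start] B:[] C:[] D:[]

(empty)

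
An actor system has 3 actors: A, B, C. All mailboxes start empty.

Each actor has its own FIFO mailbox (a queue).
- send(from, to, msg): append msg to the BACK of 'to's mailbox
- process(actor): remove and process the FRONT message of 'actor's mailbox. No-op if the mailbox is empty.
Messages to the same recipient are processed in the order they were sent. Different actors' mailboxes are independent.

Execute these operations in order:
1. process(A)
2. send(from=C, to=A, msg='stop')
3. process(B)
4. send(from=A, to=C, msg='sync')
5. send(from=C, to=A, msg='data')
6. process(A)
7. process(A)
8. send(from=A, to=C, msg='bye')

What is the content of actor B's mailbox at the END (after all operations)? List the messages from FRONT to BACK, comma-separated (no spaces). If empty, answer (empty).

After 1 (process(A)): A:[] B:[] C:[]
After 2 (send(from=C, to=A, msg='stop')): A:[stop] B:[] C:[]
After 3 (process(B)): A:[stop] B:[] C:[]
After 4 (send(from=A, to=C, msg='sync')): A:[stop] B:[] C:[sync]
After 5 (send(from=C, to=A, msg='data')): A:[stop,data] B:[] C:[sync]
After 6 (process(A)): A:[data] B:[] C:[sync]
After 7 (process(A)): A:[] B:[] C:[sync]
After 8 (send(from=A, to=C, msg='bye')): A:[] B:[] C:[sync,bye]

Answer: (empty)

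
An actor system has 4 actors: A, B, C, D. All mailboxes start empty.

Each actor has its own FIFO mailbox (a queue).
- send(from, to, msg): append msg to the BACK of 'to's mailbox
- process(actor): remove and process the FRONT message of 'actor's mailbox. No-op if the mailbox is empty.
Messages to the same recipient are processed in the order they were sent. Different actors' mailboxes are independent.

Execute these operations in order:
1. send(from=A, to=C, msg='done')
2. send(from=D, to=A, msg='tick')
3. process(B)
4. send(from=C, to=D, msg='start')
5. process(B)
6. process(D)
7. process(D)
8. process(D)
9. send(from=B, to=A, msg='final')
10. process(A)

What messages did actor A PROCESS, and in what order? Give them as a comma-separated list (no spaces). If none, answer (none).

Answer: tick

Derivation:
After 1 (send(from=A, to=C, msg='done')): A:[] B:[] C:[done] D:[]
After 2 (send(from=D, to=A, msg='tick')): A:[tick] B:[] C:[done] D:[]
After 3 (process(B)): A:[tick] B:[] C:[done] D:[]
After 4 (send(from=C, to=D, msg='start')): A:[tick] B:[] C:[done] D:[start]
After 5 (process(B)): A:[tick] B:[] C:[done] D:[start]
After 6 (process(D)): A:[tick] B:[] C:[done] D:[]
After 7 (process(D)): A:[tick] B:[] C:[done] D:[]
After 8 (process(D)): A:[tick] B:[] C:[done] D:[]
After 9 (send(from=B, to=A, msg='final')): A:[tick,final] B:[] C:[done] D:[]
After 10 (process(A)): A:[final] B:[] C:[done] D:[]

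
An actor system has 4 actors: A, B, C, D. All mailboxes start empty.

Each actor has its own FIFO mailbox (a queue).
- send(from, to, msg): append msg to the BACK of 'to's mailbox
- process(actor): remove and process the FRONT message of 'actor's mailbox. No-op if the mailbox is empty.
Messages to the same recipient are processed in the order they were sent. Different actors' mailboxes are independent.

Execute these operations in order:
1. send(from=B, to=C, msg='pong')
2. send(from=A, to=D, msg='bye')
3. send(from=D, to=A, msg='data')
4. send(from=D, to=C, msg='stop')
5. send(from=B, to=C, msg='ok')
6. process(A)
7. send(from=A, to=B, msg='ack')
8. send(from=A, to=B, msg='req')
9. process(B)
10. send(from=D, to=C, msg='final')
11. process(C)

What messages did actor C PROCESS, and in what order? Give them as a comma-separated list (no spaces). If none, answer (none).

After 1 (send(from=B, to=C, msg='pong')): A:[] B:[] C:[pong] D:[]
After 2 (send(from=A, to=D, msg='bye')): A:[] B:[] C:[pong] D:[bye]
After 3 (send(from=D, to=A, msg='data')): A:[data] B:[] C:[pong] D:[bye]
After 4 (send(from=D, to=C, msg='stop')): A:[data] B:[] C:[pong,stop] D:[bye]
After 5 (send(from=B, to=C, msg='ok')): A:[data] B:[] C:[pong,stop,ok] D:[bye]
After 6 (process(A)): A:[] B:[] C:[pong,stop,ok] D:[bye]
After 7 (send(from=A, to=B, msg='ack')): A:[] B:[ack] C:[pong,stop,ok] D:[bye]
After 8 (send(from=A, to=B, msg='req')): A:[] B:[ack,req] C:[pong,stop,ok] D:[bye]
After 9 (process(B)): A:[] B:[req] C:[pong,stop,ok] D:[bye]
After 10 (send(from=D, to=C, msg='final')): A:[] B:[req] C:[pong,stop,ok,final] D:[bye]
After 11 (process(C)): A:[] B:[req] C:[stop,ok,final] D:[bye]

Answer: pong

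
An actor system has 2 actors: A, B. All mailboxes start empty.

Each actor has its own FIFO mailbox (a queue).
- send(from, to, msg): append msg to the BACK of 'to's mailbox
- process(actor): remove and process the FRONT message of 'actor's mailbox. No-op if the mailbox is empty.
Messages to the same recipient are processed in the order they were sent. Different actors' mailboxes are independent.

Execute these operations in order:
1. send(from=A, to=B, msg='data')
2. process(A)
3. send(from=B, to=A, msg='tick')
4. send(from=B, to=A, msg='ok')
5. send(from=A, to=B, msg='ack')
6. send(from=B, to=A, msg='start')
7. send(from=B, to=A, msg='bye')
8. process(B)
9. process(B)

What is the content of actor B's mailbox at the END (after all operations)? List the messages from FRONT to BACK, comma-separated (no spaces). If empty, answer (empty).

After 1 (send(from=A, to=B, msg='data')): A:[] B:[data]
After 2 (process(A)): A:[] B:[data]
After 3 (send(from=B, to=A, msg='tick')): A:[tick] B:[data]
After 4 (send(from=B, to=A, msg='ok')): A:[tick,ok] B:[data]
After 5 (send(from=A, to=B, msg='ack')): A:[tick,ok] B:[data,ack]
After 6 (send(from=B, to=A, msg='start')): A:[tick,ok,start] B:[data,ack]
After 7 (send(from=B, to=A, msg='bye')): A:[tick,ok,start,bye] B:[data,ack]
After 8 (process(B)): A:[tick,ok,start,bye] B:[ack]
After 9 (process(B)): A:[tick,ok,start,bye] B:[]

Answer: (empty)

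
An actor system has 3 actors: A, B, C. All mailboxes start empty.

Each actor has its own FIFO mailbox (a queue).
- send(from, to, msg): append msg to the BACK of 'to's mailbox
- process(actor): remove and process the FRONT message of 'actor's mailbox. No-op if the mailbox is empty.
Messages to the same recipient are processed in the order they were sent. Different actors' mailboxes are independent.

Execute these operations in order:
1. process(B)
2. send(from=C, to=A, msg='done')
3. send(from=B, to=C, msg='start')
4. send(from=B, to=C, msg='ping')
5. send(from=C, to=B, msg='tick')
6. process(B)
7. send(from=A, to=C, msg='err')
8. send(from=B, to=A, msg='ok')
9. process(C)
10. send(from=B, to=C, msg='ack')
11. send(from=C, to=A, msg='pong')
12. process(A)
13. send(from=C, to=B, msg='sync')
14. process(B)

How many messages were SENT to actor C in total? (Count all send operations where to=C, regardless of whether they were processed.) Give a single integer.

Answer: 4

Derivation:
After 1 (process(B)): A:[] B:[] C:[]
After 2 (send(from=C, to=A, msg='done')): A:[done] B:[] C:[]
After 3 (send(from=B, to=C, msg='start')): A:[done] B:[] C:[start]
After 4 (send(from=B, to=C, msg='ping')): A:[done] B:[] C:[start,ping]
After 5 (send(from=C, to=B, msg='tick')): A:[done] B:[tick] C:[start,ping]
After 6 (process(B)): A:[done] B:[] C:[start,ping]
After 7 (send(from=A, to=C, msg='err')): A:[done] B:[] C:[start,ping,err]
After 8 (send(from=B, to=A, msg='ok')): A:[done,ok] B:[] C:[start,ping,err]
After 9 (process(C)): A:[done,ok] B:[] C:[ping,err]
After 10 (send(from=B, to=C, msg='ack')): A:[done,ok] B:[] C:[ping,err,ack]
After 11 (send(from=C, to=A, msg='pong')): A:[done,ok,pong] B:[] C:[ping,err,ack]
After 12 (process(A)): A:[ok,pong] B:[] C:[ping,err,ack]
After 13 (send(from=C, to=B, msg='sync')): A:[ok,pong] B:[sync] C:[ping,err,ack]
After 14 (process(B)): A:[ok,pong] B:[] C:[ping,err,ack]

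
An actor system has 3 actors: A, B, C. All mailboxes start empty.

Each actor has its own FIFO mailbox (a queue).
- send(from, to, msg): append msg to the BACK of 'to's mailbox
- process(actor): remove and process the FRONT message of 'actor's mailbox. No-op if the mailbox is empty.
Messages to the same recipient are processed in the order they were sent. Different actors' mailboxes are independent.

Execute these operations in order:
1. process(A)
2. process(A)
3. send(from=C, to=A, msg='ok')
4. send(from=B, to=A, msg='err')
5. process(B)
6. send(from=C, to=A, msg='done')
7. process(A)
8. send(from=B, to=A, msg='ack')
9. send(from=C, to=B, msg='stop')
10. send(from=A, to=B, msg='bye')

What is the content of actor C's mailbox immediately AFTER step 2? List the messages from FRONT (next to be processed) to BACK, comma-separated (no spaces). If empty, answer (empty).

After 1 (process(A)): A:[] B:[] C:[]
After 2 (process(A)): A:[] B:[] C:[]

(empty)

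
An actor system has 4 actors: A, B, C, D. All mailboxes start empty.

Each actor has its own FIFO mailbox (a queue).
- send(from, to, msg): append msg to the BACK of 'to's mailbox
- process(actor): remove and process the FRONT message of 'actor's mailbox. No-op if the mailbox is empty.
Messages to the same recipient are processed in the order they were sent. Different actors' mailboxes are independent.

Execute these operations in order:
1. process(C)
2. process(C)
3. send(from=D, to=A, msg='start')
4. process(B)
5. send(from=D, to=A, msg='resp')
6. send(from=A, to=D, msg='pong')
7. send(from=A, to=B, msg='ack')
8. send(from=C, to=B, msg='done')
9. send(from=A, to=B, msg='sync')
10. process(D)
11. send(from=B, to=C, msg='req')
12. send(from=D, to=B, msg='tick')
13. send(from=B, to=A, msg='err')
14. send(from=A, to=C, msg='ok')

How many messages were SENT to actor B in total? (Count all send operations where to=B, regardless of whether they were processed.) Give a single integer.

Answer: 4

Derivation:
After 1 (process(C)): A:[] B:[] C:[] D:[]
After 2 (process(C)): A:[] B:[] C:[] D:[]
After 3 (send(from=D, to=A, msg='start')): A:[start] B:[] C:[] D:[]
After 4 (process(B)): A:[start] B:[] C:[] D:[]
After 5 (send(from=D, to=A, msg='resp')): A:[start,resp] B:[] C:[] D:[]
After 6 (send(from=A, to=D, msg='pong')): A:[start,resp] B:[] C:[] D:[pong]
After 7 (send(from=A, to=B, msg='ack')): A:[start,resp] B:[ack] C:[] D:[pong]
After 8 (send(from=C, to=B, msg='done')): A:[start,resp] B:[ack,done] C:[] D:[pong]
After 9 (send(from=A, to=B, msg='sync')): A:[start,resp] B:[ack,done,sync] C:[] D:[pong]
After 10 (process(D)): A:[start,resp] B:[ack,done,sync] C:[] D:[]
After 11 (send(from=B, to=C, msg='req')): A:[start,resp] B:[ack,done,sync] C:[req] D:[]
After 12 (send(from=D, to=B, msg='tick')): A:[start,resp] B:[ack,done,sync,tick] C:[req] D:[]
After 13 (send(from=B, to=A, msg='err')): A:[start,resp,err] B:[ack,done,sync,tick] C:[req] D:[]
After 14 (send(from=A, to=C, msg='ok')): A:[start,resp,err] B:[ack,done,sync,tick] C:[req,ok] D:[]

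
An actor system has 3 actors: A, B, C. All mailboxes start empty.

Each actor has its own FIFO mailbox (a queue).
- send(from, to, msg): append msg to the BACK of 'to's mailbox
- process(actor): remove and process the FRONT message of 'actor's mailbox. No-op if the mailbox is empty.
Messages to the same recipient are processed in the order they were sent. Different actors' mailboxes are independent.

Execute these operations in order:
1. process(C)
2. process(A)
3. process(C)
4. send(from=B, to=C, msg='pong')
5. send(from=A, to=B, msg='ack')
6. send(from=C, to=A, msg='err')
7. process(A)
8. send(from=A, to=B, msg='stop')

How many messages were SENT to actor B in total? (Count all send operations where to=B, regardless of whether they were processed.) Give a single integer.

Answer: 2

Derivation:
After 1 (process(C)): A:[] B:[] C:[]
After 2 (process(A)): A:[] B:[] C:[]
After 3 (process(C)): A:[] B:[] C:[]
After 4 (send(from=B, to=C, msg='pong')): A:[] B:[] C:[pong]
After 5 (send(from=A, to=B, msg='ack')): A:[] B:[ack] C:[pong]
After 6 (send(from=C, to=A, msg='err')): A:[err] B:[ack] C:[pong]
After 7 (process(A)): A:[] B:[ack] C:[pong]
After 8 (send(from=A, to=B, msg='stop')): A:[] B:[ack,stop] C:[pong]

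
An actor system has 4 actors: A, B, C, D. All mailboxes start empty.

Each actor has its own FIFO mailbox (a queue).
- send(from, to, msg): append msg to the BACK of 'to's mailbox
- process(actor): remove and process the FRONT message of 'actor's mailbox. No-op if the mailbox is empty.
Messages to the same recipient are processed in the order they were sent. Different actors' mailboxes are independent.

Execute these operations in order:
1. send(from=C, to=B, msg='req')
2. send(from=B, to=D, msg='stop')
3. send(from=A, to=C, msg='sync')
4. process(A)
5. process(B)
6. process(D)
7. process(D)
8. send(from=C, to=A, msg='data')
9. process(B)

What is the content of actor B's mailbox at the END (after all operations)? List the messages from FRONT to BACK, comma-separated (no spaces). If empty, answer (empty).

Answer: (empty)

Derivation:
After 1 (send(from=C, to=B, msg='req')): A:[] B:[req] C:[] D:[]
After 2 (send(from=B, to=D, msg='stop')): A:[] B:[req] C:[] D:[stop]
After 3 (send(from=A, to=C, msg='sync')): A:[] B:[req] C:[sync] D:[stop]
After 4 (process(A)): A:[] B:[req] C:[sync] D:[stop]
After 5 (process(B)): A:[] B:[] C:[sync] D:[stop]
After 6 (process(D)): A:[] B:[] C:[sync] D:[]
After 7 (process(D)): A:[] B:[] C:[sync] D:[]
After 8 (send(from=C, to=A, msg='data')): A:[data] B:[] C:[sync] D:[]
After 9 (process(B)): A:[data] B:[] C:[sync] D:[]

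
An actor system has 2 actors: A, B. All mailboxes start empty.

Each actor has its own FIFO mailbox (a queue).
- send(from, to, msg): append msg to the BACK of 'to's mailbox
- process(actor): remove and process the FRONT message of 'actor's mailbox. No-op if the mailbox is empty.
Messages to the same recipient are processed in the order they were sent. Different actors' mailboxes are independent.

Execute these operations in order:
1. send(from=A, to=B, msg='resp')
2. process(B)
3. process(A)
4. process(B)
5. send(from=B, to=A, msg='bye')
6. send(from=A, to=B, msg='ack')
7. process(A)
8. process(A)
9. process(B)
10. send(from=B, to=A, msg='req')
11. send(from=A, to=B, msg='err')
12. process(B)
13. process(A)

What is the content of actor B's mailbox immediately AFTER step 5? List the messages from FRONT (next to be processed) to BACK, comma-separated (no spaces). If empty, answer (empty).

After 1 (send(from=A, to=B, msg='resp')): A:[] B:[resp]
After 2 (process(B)): A:[] B:[]
After 3 (process(A)): A:[] B:[]
After 4 (process(B)): A:[] B:[]
After 5 (send(from=B, to=A, msg='bye')): A:[bye] B:[]

(empty)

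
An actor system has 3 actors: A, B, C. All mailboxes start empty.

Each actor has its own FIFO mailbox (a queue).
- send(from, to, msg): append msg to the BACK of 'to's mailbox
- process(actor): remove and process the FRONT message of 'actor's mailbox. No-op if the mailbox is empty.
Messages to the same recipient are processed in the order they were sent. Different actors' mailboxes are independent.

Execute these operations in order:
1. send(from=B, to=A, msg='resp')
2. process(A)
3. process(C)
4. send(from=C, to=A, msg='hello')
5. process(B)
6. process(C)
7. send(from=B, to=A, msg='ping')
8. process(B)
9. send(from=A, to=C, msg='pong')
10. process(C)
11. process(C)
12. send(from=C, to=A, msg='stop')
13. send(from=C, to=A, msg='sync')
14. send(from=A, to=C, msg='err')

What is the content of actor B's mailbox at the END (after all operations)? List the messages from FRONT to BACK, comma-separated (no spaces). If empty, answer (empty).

Answer: (empty)

Derivation:
After 1 (send(from=B, to=A, msg='resp')): A:[resp] B:[] C:[]
After 2 (process(A)): A:[] B:[] C:[]
After 3 (process(C)): A:[] B:[] C:[]
After 4 (send(from=C, to=A, msg='hello')): A:[hello] B:[] C:[]
After 5 (process(B)): A:[hello] B:[] C:[]
After 6 (process(C)): A:[hello] B:[] C:[]
After 7 (send(from=B, to=A, msg='ping')): A:[hello,ping] B:[] C:[]
After 8 (process(B)): A:[hello,ping] B:[] C:[]
After 9 (send(from=A, to=C, msg='pong')): A:[hello,ping] B:[] C:[pong]
After 10 (process(C)): A:[hello,ping] B:[] C:[]
After 11 (process(C)): A:[hello,ping] B:[] C:[]
After 12 (send(from=C, to=A, msg='stop')): A:[hello,ping,stop] B:[] C:[]
After 13 (send(from=C, to=A, msg='sync')): A:[hello,ping,stop,sync] B:[] C:[]
After 14 (send(from=A, to=C, msg='err')): A:[hello,ping,stop,sync] B:[] C:[err]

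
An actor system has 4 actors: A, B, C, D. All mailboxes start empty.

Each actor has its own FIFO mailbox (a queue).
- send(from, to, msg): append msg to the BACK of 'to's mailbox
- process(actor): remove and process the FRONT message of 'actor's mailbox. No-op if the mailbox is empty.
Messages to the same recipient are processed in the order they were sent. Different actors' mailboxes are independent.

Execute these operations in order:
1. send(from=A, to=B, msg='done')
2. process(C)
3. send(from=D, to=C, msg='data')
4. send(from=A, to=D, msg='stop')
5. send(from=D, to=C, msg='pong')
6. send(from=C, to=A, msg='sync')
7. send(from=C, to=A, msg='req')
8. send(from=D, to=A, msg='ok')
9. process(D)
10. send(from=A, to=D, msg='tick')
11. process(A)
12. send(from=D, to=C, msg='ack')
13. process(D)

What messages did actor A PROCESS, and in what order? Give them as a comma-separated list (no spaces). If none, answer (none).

Answer: sync

Derivation:
After 1 (send(from=A, to=B, msg='done')): A:[] B:[done] C:[] D:[]
After 2 (process(C)): A:[] B:[done] C:[] D:[]
After 3 (send(from=D, to=C, msg='data')): A:[] B:[done] C:[data] D:[]
After 4 (send(from=A, to=D, msg='stop')): A:[] B:[done] C:[data] D:[stop]
After 5 (send(from=D, to=C, msg='pong')): A:[] B:[done] C:[data,pong] D:[stop]
After 6 (send(from=C, to=A, msg='sync')): A:[sync] B:[done] C:[data,pong] D:[stop]
After 7 (send(from=C, to=A, msg='req')): A:[sync,req] B:[done] C:[data,pong] D:[stop]
After 8 (send(from=D, to=A, msg='ok')): A:[sync,req,ok] B:[done] C:[data,pong] D:[stop]
After 9 (process(D)): A:[sync,req,ok] B:[done] C:[data,pong] D:[]
After 10 (send(from=A, to=D, msg='tick')): A:[sync,req,ok] B:[done] C:[data,pong] D:[tick]
After 11 (process(A)): A:[req,ok] B:[done] C:[data,pong] D:[tick]
After 12 (send(from=D, to=C, msg='ack')): A:[req,ok] B:[done] C:[data,pong,ack] D:[tick]
After 13 (process(D)): A:[req,ok] B:[done] C:[data,pong,ack] D:[]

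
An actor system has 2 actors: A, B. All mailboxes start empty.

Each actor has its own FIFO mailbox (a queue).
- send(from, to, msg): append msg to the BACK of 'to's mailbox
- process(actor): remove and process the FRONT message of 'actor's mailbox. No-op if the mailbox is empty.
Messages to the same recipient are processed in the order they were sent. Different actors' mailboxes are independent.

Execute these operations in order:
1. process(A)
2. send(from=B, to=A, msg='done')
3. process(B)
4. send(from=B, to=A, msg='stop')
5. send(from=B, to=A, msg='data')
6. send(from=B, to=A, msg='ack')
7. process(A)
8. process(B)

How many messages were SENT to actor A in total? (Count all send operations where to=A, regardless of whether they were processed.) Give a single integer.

Answer: 4

Derivation:
After 1 (process(A)): A:[] B:[]
After 2 (send(from=B, to=A, msg='done')): A:[done] B:[]
After 3 (process(B)): A:[done] B:[]
After 4 (send(from=B, to=A, msg='stop')): A:[done,stop] B:[]
After 5 (send(from=B, to=A, msg='data')): A:[done,stop,data] B:[]
After 6 (send(from=B, to=A, msg='ack')): A:[done,stop,data,ack] B:[]
After 7 (process(A)): A:[stop,data,ack] B:[]
After 8 (process(B)): A:[stop,data,ack] B:[]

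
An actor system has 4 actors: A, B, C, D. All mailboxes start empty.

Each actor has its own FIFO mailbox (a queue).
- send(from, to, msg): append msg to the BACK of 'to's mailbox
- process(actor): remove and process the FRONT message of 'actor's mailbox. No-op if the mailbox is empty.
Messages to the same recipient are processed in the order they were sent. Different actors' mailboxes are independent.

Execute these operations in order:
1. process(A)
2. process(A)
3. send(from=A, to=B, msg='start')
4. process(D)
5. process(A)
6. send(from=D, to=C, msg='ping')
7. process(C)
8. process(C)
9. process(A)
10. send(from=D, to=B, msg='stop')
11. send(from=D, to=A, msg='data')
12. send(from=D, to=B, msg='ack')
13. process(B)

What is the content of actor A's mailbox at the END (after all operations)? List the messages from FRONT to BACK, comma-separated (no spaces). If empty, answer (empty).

Answer: data

Derivation:
After 1 (process(A)): A:[] B:[] C:[] D:[]
After 2 (process(A)): A:[] B:[] C:[] D:[]
After 3 (send(from=A, to=B, msg='start')): A:[] B:[start] C:[] D:[]
After 4 (process(D)): A:[] B:[start] C:[] D:[]
After 5 (process(A)): A:[] B:[start] C:[] D:[]
After 6 (send(from=D, to=C, msg='ping')): A:[] B:[start] C:[ping] D:[]
After 7 (process(C)): A:[] B:[start] C:[] D:[]
After 8 (process(C)): A:[] B:[start] C:[] D:[]
After 9 (process(A)): A:[] B:[start] C:[] D:[]
After 10 (send(from=D, to=B, msg='stop')): A:[] B:[start,stop] C:[] D:[]
After 11 (send(from=D, to=A, msg='data')): A:[data] B:[start,stop] C:[] D:[]
After 12 (send(from=D, to=B, msg='ack')): A:[data] B:[start,stop,ack] C:[] D:[]
After 13 (process(B)): A:[data] B:[stop,ack] C:[] D:[]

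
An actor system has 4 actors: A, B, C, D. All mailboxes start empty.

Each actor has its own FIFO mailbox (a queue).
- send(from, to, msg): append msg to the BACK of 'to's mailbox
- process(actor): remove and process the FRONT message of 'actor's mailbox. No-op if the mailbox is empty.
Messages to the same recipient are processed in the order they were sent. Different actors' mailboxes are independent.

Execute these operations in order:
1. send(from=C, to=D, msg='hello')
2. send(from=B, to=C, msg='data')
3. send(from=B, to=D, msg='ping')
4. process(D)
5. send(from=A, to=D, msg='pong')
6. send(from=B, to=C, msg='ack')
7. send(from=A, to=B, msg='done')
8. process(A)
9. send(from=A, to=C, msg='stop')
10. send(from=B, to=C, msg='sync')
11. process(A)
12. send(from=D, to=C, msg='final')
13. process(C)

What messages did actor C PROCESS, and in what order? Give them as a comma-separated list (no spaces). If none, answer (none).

After 1 (send(from=C, to=D, msg='hello')): A:[] B:[] C:[] D:[hello]
After 2 (send(from=B, to=C, msg='data')): A:[] B:[] C:[data] D:[hello]
After 3 (send(from=B, to=D, msg='ping')): A:[] B:[] C:[data] D:[hello,ping]
After 4 (process(D)): A:[] B:[] C:[data] D:[ping]
After 5 (send(from=A, to=D, msg='pong')): A:[] B:[] C:[data] D:[ping,pong]
After 6 (send(from=B, to=C, msg='ack')): A:[] B:[] C:[data,ack] D:[ping,pong]
After 7 (send(from=A, to=B, msg='done')): A:[] B:[done] C:[data,ack] D:[ping,pong]
After 8 (process(A)): A:[] B:[done] C:[data,ack] D:[ping,pong]
After 9 (send(from=A, to=C, msg='stop')): A:[] B:[done] C:[data,ack,stop] D:[ping,pong]
After 10 (send(from=B, to=C, msg='sync')): A:[] B:[done] C:[data,ack,stop,sync] D:[ping,pong]
After 11 (process(A)): A:[] B:[done] C:[data,ack,stop,sync] D:[ping,pong]
After 12 (send(from=D, to=C, msg='final')): A:[] B:[done] C:[data,ack,stop,sync,final] D:[ping,pong]
After 13 (process(C)): A:[] B:[done] C:[ack,stop,sync,final] D:[ping,pong]

Answer: data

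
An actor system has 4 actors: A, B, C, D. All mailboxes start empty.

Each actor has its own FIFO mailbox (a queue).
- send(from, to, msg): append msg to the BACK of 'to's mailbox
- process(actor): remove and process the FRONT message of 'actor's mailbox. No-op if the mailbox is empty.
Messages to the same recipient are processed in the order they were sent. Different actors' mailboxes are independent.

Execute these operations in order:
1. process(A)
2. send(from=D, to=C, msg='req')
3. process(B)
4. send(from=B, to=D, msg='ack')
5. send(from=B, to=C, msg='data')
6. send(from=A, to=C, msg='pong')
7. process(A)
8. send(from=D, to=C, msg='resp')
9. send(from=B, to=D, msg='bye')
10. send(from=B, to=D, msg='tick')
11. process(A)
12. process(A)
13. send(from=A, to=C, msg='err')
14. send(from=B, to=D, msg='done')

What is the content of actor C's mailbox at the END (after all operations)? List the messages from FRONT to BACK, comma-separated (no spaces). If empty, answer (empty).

Answer: req,data,pong,resp,err

Derivation:
After 1 (process(A)): A:[] B:[] C:[] D:[]
After 2 (send(from=D, to=C, msg='req')): A:[] B:[] C:[req] D:[]
After 3 (process(B)): A:[] B:[] C:[req] D:[]
After 4 (send(from=B, to=D, msg='ack')): A:[] B:[] C:[req] D:[ack]
After 5 (send(from=B, to=C, msg='data')): A:[] B:[] C:[req,data] D:[ack]
After 6 (send(from=A, to=C, msg='pong')): A:[] B:[] C:[req,data,pong] D:[ack]
After 7 (process(A)): A:[] B:[] C:[req,data,pong] D:[ack]
After 8 (send(from=D, to=C, msg='resp')): A:[] B:[] C:[req,data,pong,resp] D:[ack]
After 9 (send(from=B, to=D, msg='bye')): A:[] B:[] C:[req,data,pong,resp] D:[ack,bye]
After 10 (send(from=B, to=D, msg='tick')): A:[] B:[] C:[req,data,pong,resp] D:[ack,bye,tick]
After 11 (process(A)): A:[] B:[] C:[req,data,pong,resp] D:[ack,bye,tick]
After 12 (process(A)): A:[] B:[] C:[req,data,pong,resp] D:[ack,bye,tick]
After 13 (send(from=A, to=C, msg='err')): A:[] B:[] C:[req,data,pong,resp,err] D:[ack,bye,tick]
After 14 (send(from=B, to=D, msg='done')): A:[] B:[] C:[req,data,pong,resp,err] D:[ack,bye,tick,done]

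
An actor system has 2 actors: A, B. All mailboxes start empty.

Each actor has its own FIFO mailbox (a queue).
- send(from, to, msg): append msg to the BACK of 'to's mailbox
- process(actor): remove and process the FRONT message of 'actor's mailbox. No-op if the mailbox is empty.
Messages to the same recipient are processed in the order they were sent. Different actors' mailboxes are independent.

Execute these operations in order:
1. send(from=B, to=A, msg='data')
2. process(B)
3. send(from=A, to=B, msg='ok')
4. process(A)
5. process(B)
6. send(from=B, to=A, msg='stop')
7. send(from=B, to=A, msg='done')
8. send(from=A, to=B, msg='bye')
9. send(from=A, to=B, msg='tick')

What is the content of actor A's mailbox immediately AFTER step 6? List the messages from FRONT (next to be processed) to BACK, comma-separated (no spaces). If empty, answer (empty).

After 1 (send(from=B, to=A, msg='data')): A:[data] B:[]
After 2 (process(B)): A:[data] B:[]
After 3 (send(from=A, to=B, msg='ok')): A:[data] B:[ok]
After 4 (process(A)): A:[] B:[ok]
After 5 (process(B)): A:[] B:[]
After 6 (send(from=B, to=A, msg='stop')): A:[stop] B:[]

stop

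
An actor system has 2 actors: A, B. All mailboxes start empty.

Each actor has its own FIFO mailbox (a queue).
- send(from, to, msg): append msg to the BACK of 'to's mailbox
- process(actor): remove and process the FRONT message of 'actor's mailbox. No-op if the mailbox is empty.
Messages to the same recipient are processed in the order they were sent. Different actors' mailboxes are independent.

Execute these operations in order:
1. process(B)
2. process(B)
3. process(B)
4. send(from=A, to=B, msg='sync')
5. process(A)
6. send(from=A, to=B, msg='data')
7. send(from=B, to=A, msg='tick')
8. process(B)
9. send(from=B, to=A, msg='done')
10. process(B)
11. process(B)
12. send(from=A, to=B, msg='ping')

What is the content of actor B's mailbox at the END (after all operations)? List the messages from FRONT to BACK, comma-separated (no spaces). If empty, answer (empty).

Answer: ping

Derivation:
After 1 (process(B)): A:[] B:[]
After 2 (process(B)): A:[] B:[]
After 3 (process(B)): A:[] B:[]
After 4 (send(from=A, to=B, msg='sync')): A:[] B:[sync]
After 5 (process(A)): A:[] B:[sync]
After 6 (send(from=A, to=B, msg='data')): A:[] B:[sync,data]
After 7 (send(from=B, to=A, msg='tick')): A:[tick] B:[sync,data]
After 8 (process(B)): A:[tick] B:[data]
After 9 (send(from=B, to=A, msg='done')): A:[tick,done] B:[data]
After 10 (process(B)): A:[tick,done] B:[]
After 11 (process(B)): A:[tick,done] B:[]
After 12 (send(from=A, to=B, msg='ping')): A:[tick,done] B:[ping]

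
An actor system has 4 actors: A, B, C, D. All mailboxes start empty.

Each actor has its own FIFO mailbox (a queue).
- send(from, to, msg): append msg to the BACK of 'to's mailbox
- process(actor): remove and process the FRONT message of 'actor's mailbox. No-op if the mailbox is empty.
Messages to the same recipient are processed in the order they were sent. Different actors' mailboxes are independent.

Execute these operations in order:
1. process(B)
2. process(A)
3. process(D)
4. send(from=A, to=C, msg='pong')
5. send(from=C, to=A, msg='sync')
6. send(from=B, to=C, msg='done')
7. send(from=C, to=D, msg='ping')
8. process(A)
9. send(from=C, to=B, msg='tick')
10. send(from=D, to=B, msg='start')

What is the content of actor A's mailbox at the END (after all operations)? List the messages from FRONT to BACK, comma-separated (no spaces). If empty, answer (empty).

Answer: (empty)

Derivation:
After 1 (process(B)): A:[] B:[] C:[] D:[]
After 2 (process(A)): A:[] B:[] C:[] D:[]
After 3 (process(D)): A:[] B:[] C:[] D:[]
After 4 (send(from=A, to=C, msg='pong')): A:[] B:[] C:[pong] D:[]
After 5 (send(from=C, to=A, msg='sync')): A:[sync] B:[] C:[pong] D:[]
After 6 (send(from=B, to=C, msg='done')): A:[sync] B:[] C:[pong,done] D:[]
After 7 (send(from=C, to=D, msg='ping')): A:[sync] B:[] C:[pong,done] D:[ping]
After 8 (process(A)): A:[] B:[] C:[pong,done] D:[ping]
After 9 (send(from=C, to=B, msg='tick')): A:[] B:[tick] C:[pong,done] D:[ping]
After 10 (send(from=D, to=B, msg='start')): A:[] B:[tick,start] C:[pong,done] D:[ping]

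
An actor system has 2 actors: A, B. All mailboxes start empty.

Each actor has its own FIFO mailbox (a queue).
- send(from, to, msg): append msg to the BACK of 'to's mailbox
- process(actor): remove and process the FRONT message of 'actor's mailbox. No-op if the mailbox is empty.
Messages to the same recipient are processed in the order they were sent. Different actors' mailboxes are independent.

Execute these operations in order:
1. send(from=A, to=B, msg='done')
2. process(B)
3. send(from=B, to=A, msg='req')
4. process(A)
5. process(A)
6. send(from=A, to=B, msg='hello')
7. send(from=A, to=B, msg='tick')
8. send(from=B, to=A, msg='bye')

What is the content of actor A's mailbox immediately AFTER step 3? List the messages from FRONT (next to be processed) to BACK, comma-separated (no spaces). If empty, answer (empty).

After 1 (send(from=A, to=B, msg='done')): A:[] B:[done]
After 2 (process(B)): A:[] B:[]
After 3 (send(from=B, to=A, msg='req')): A:[req] B:[]

req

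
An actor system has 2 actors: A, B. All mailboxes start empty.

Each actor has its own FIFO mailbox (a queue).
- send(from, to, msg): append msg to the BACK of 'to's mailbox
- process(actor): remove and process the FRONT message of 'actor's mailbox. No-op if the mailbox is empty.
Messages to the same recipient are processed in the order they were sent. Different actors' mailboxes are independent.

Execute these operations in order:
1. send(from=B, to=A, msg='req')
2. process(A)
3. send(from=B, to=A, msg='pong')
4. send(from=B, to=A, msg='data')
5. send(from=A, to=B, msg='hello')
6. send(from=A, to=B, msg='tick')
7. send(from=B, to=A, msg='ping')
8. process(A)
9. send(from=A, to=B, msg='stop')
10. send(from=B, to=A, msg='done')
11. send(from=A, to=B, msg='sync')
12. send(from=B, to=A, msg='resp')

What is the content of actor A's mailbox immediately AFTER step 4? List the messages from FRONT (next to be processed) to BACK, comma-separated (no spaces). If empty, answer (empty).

After 1 (send(from=B, to=A, msg='req')): A:[req] B:[]
After 2 (process(A)): A:[] B:[]
After 3 (send(from=B, to=A, msg='pong')): A:[pong] B:[]
After 4 (send(from=B, to=A, msg='data')): A:[pong,data] B:[]

pong,data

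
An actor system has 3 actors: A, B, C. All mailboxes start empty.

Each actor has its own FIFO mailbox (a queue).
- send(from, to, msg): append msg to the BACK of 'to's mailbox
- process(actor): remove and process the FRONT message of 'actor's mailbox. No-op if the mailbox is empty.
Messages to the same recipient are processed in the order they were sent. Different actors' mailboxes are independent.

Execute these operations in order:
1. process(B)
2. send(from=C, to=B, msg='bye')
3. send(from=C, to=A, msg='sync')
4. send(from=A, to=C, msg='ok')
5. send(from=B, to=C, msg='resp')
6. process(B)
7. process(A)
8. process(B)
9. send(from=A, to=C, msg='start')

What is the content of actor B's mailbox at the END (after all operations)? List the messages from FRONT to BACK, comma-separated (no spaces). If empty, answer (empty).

After 1 (process(B)): A:[] B:[] C:[]
After 2 (send(from=C, to=B, msg='bye')): A:[] B:[bye] C:[]
After 3 (send(from=C, to=A, msg='sync')): A:[sync] B:[bye] C:[]
After 4 (send(from=A, to=C, msg='ok')): A:[sync] B:[bye] C:[ok]
After 5 (send(from=B, to=C, msg='resp')): A:[sync] B:[bye] C:[ok,resp]
After 6 (process(B)): A:[sync] B:[] C:[ok,resp]
After 7 (process(A)): A:[] B:[] C:[ok,resp]
After 8 (process(B)): A:[] B:[] C:[ok,resp]
After 9 (send(from=A, to=C, msg='start')): A:[] B:[] C:[ok,resp,start]

Answer: (empty)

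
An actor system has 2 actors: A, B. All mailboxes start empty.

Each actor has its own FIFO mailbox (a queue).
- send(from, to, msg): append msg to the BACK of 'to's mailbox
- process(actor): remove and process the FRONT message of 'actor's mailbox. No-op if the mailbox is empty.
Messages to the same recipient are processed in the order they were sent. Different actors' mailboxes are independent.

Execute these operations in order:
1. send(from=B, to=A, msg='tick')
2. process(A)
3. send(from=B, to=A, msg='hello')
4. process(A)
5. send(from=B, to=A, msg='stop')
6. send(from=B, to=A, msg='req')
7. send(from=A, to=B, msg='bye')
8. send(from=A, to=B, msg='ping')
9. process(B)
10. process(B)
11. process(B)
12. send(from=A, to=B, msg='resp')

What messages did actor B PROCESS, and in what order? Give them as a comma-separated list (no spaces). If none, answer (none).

After 1 (send(from=B, to=A, msg='tick')): A:[tick] B:[]
After 2 (process(A)): A:[] B:[]
After 3 (send(from=B, to=A, msg='hello')): A:[hello] B:[]
After 4 (process(A)): A:[] B:[]
After 5 (send(from=B, to=A, msg='stop')): A:[stop] B:[]
After 6 (send(from=B, to=A, msg='req')): A:[stop,req] B:[]
After 7 (send(from=A, to=B, msg='bye')): A:[stop,req] B:[bye]
After 8 (send(from=A, to=B, msg='ping')): A:[stop,req] B:[bye,ping]
After 9 (process(B)): A:[stop,req] B:[ping]
After 10 (process(B)): A:[stop,req] B:[]
After 11 (process(B)): A:[stop,req] B:[]
After 12 (send(from=A, to=B, msg='resp')): A:[stop,req] B:[resp]

Answer: bye,ping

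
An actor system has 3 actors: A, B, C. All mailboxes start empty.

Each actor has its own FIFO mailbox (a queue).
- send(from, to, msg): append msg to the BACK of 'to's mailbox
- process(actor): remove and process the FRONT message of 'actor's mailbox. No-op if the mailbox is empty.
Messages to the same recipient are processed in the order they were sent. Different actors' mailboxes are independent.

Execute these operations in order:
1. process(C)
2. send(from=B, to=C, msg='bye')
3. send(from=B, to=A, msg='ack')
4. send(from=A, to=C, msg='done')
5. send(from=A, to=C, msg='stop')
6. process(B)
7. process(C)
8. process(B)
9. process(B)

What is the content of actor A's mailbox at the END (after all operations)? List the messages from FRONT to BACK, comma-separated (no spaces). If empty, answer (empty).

After 1 (process(C)): A:[] B:[] C:[]
After 2 (send(from=B, to=C, msg='bye')): A:[] B:[] C:[bye]
After 3 (send(from=B, to=A, msg='ack')): A:[ack] B:[] C:[bye]
After 4 (send(from=A, to=C, msg='done')): A:[ack] B:[] C:[bye,done]
After 5 (send(from=A, to=C, msg='stop')): A:[ack] B:[] C:[bye,done,stop]
After 6 (process(B)): A:[ack] B:[] C:[bye,done,stop]
After 7 (process(C)): A:[ack] B:[] C:[done,stop]
After 8 (process(B)): A:[ack] B:[] C:[done,stop]
After 9 (process(B)): A:[ack] B:[] C:[done,stop]

Answer: ack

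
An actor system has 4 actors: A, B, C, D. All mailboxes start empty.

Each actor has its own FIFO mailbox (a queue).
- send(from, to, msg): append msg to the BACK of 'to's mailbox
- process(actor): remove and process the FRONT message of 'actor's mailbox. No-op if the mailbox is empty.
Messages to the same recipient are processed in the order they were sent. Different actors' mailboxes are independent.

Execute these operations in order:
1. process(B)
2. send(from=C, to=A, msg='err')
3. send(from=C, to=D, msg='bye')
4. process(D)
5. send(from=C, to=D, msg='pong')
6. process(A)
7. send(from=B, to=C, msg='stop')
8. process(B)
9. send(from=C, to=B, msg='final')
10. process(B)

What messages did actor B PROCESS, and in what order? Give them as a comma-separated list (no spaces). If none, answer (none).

Answer: final

Derivation:
After 1 (process(B)): A:[] B:[] C:[] D:[]
After 2 (send(from=C, to=A, msg='err')): A:[err] B:[] C:[] D:[]
After 3 (send(from=C, to=D, msg='bye')): A:[err] B:[] C:[] D:[bye]
After 4 (process(D)): A:[err] B:[] C:[] D:[]
After 5 (send(from=C, to=D, msg='pong')): A:[err] B:[] C:[] D:[pong]
After 6 (process(A)): A:[] B:[] C:[] D:[pong]
After 7 (send(from=B, to=C, msg='stop')): A:[] B:[] C:[stop] D:[pong]
After 8 (process(B)): A:[] B:[] C:[stop] D:[pong]
After 9 (send(from=C, to=B, msg='final')): A:[] B:[final] C:[stop] D:[pong]
After 10 (process(B)): A:[] B:[] C:[stop] D:[pong]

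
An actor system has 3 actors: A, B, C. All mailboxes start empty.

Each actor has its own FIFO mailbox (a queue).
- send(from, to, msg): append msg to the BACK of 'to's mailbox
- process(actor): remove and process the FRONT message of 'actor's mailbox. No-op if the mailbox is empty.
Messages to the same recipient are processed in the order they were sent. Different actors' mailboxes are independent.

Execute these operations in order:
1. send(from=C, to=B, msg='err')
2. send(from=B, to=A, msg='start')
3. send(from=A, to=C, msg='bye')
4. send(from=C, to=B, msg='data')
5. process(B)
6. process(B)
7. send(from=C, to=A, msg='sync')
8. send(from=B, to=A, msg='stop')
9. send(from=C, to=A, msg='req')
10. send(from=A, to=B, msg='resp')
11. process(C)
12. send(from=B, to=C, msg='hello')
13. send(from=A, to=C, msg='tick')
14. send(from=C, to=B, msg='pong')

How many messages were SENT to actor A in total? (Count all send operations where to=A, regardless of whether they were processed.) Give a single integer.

After 1 (send(from=C, to=B, msg='err')): A:[] B:[err] C:[]
After 2 (send(from=B, to=A, msg='start')): A:[start] B:[err] C:[]
After 3 (send(from=A, to=C, msg='bye')): A:[start] B:[err] C:[bye]
After 4 (send(from=C, to=B, msg='data')): A:[start] B:[err,data] C:[bye]
After 5 (process(B)): A:[start] B:[data] C:[bye]
After 6 (process(B)): A:[start] B:[] C:[bye]
After 7 (send(from=C, to=A, msg='sync')): A:[start,sync] B:[] C:[bye]
After 8 (send(from=B, to=A, msg='stop')): A:[start,sync,stop] B:[] C:[bye]
After 9 (send(from=C, to=A, msg='req')): A:[start,sync,stop,req] B:[] C:[bye]
After 10 (send(from=A, to=B, msg='resp')): A:[start,sync,stop,req] B:[resp] C:[bye]
After 11 (process(C)): A:[start,sync,stop,req] B:[resp] C:[]
After 12 (send(from=B, to=C, msg='hello')): A:[start,sync,stop,req] B:[resp] C:[hello]
After 13 (send(from=A, to=C, msg='tick')): A:[start,sync,stop,req] B:[resp] C:[hello,tick]
After 14 (send(from=C, to=B, msg='pong')): A:[start,sync,stop,req] B:[resp,pong] C:[hello,tick]

Answer: 4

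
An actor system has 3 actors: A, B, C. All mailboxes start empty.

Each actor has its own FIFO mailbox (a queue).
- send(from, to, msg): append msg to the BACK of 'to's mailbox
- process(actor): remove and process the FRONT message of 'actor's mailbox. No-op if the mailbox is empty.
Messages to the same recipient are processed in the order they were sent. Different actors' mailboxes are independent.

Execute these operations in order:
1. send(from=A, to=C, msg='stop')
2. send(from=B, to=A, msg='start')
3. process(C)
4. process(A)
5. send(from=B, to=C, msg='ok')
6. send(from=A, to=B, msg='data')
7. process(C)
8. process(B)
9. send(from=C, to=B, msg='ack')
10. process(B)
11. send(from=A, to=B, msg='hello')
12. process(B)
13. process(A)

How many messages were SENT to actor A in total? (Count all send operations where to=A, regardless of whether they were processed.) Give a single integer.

Answer: 1

Derivation:
After 1 (send(from=A, to=C, msg='stop')): A:[] B:[] C:[stop]
After 2 (send(from=B, to=A, msg='start')): A:[start] B:[] C:[stop]
After 3 (process(C)): A:[start] B:[] C:[]
After 4 (process(A)): A:[] B:[] C:[]
After 5 (send(from=B, to=C, msg='ok')): A:[] B:[] C:[ok]
After 6 (send(from=A, to=B, msg='data')): A:[] B:[data] C:[ok]
After 7 (process(C)): A:[] B:[data] C:[]
After 8 (process(B)): A:[] B:[] C:[]
After 9 (send(from=C, to=B, msg='ack')): A:[] B:[ack] C:[]
After 10 (process(B)): A:[] B:[] C:[]
After 11 (send(from=A, to=B, msg='hello')): A:[] B:[hello] C:[]
After 12 (process(B)): A:[] B:[] C:[]
After 13 (process(A)): A:[] B:[] C:[]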